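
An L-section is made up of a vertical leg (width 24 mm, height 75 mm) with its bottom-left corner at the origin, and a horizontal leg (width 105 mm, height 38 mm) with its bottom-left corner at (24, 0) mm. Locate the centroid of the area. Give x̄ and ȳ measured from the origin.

vertical leg: A = 24 × 75 = 1800.00, centroid at (12.00, 37.50).
horizontal leg: A = 105 × 38 = 3990.00, centroid at (76.50, 19.00).
ΣA = 5790.00 mm²
ΣAx̄ = (1800.00)(12.00) + (3990.00)(76.50) = 326835.00 mm³
ΣAȳ = (1800.00)(37.50) + (3990.00)(19.00) = 143310.00 mm³
x̄ = 326835.00 / 5790.00 = 56.45 mm
ȳ = 143310.00 / 5790.00 = 24.75 mm

x̄ = 56.45 mm, ȳ = 24.75 mm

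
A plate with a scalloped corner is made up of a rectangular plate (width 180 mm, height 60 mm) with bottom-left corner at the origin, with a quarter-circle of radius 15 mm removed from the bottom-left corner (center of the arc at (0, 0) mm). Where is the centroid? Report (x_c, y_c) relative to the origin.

x_c = 91.39 mm, y_c = 30.39 mm

plate: A = 180 × 60 = 10800.00, centroid at (90.00, 30.00).
removed quarter-circle: A = −¼π·15² = -176.71, centroid at (6.37, 6.37).
ΣA = 10623.29 mm²
ΣAx_c = (10800.00)(90.00) + (-176.71)(6.37) = 970875.00 mm³
ΣAy_c = (10800.00)(30.00) + (-176.71)(6.37) = 322875.00 mm³
x_c = 970875.00 / 10623.29 = 91.39 mm
y_c = 322875.00 / 10623.29 = 30.39 mm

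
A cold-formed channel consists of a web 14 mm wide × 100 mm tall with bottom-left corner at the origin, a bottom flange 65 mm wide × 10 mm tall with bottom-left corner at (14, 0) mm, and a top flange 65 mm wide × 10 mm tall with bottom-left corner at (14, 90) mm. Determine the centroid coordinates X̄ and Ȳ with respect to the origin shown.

Part | A | x̄ᵢ | ȳᵢ | A·x̄ᵢ | A·ȳᵢ
web | 1400.00 | 7.00 | 50.00 | 9800.00 | 70000.00
bottom flange | 650.00 | 46.50 | 5.00 | 30225.00 | 3250.00
top flange | 650.00 | 46.50 | 95.00 | 30225.00 | 61750.00
Σ | 2700.00 |  |  | 70250.00 | 135000.00
X̄ = 70250.00 / 2700.00 = 26.02 mm
Ȳ = 135000.00 / 2700.00 = 50.00 mm

X̄ = 26.02 mm, Ȳ = 50.00 mm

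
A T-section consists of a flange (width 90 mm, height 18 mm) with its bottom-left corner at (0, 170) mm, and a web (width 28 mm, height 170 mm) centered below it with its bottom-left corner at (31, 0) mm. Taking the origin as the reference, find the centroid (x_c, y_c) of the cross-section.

x_c = 45.00 mm, y_c = 108.87 mm

web: A = 28 × 170 = 4760.00, centroid at (45.00, 85.00).
flange: A = 90 × 18 = 1620.00, centroid at (45.00, 179.00).
ΣA = 6380.00 mm², ΣAx_c = 287100.00 mm³, ΣAy_c = 694580.00 mm³.
x_c = 287100.00/6380.00 = 45.00 mm; y_c = 694580.00/6380.00 = 108.87 mm.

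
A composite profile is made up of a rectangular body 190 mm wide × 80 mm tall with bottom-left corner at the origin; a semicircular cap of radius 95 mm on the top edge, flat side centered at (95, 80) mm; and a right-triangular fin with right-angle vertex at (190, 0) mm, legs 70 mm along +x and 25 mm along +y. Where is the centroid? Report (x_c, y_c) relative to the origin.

Part | A | x̄ᵢ | ȳᵢ | A·x̄ᵢ | A·ȳᵢ
rectangular body | 15200.00 | 95.00 | 40.00 | 1444000.00 | 608000.00
semicircular top | 14176.44 | 95.00 | 120.32 | 1346761.50 | 1705698.28
triangular fin | 875.00 | 213.33 | 8.33 | 186666.67 | 7291.67
Σ | 30251.44 |  |  | 2977428.17 | 2320989.95
x_c = 2977428.17 / 30251.44 = 98.42 mm
y_c = 2320989.95 / 30251.44 = 76.72 mm

x_c = 98.42 mm, y_c = 76.72 mm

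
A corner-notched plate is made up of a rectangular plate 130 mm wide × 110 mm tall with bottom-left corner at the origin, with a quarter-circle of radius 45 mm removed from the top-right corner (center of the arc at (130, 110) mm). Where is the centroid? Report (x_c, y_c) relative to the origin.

x_c = 59.26 mm, y_c = 50.51 mm

plate: A = 130 × 110 = 14300.00, centroid at (65.00, 55.00).
removed quarter-circle: A = −¼π·45² = -1590.43, centroid at (110.90, 90.90).
ΣA = 12709.57 mm², ΣAx_c = 753118.93 mm³, ΣAy_c = 641927.56 mm³.
x_c = 753118.93/12709.57 = 59.26 mm; y_c = 641927.56/12709.57 = 50.51 mm.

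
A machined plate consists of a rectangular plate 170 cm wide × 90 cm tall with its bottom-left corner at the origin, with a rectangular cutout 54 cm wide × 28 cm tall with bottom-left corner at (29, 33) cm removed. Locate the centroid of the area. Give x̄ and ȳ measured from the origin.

plate: A = 170 × 90 = 15300.00, centroid at (85.00, 45.00).
hole: A = −(54 × 28) = -1512.00, centroid at (56.00, 47.00).
ΣA = 13788.00 cm², ΣAx̄ = 1215828.00 cm³, ΣAȳ = 617436.00 cm³.
x̄ = 1215828.00/13788.00 = 88.18 cm; ȳ = 617436.00/13788.00 = 44.78 cm.

x̄ = 88.18 cm, ȳ = 44.78 cm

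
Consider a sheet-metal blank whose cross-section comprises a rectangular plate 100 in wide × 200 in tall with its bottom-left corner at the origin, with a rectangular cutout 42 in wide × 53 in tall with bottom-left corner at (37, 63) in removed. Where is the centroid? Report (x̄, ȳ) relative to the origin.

x̄ = 49.00 in, ȳ = 101.32 in

Part | A | x̄ᵢ | ȳᵢ | A·x̄ᵢ | A·ȳᵢ
plate | 20000.00 | 50.00 | 100.00 | 1000000.00 | 2000000.00
hole | -2226.00 | 58.00 | 89.50 | -129108.00 | -199227.00
Σ | 17774.00 |  |  | 870892.00 | 1800773.00
x̄ = 870892.00 / 17774.00 = 49.00 in
ȳ = 1800773.00 / 17774.00 = 101.32 in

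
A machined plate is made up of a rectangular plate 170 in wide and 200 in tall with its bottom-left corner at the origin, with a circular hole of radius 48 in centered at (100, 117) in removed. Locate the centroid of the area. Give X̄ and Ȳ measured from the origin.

plate: A = 170 × 200 = 34000.00, centroid at (85.00, 100.00).
hole: A = −π·48² = -7238.23, centroid at (100.00, 117.00).
ΣA = 26761.77 in², ΣAX̄ = 2166177.05 in³, ΣAȲ = 2553127.15 in³.
X̄ = 2166177.05/26761.77 = 80.94 in; Ȳ = 2553127.15/26761.77 = 95.40 in.

X̄ = 80.94 in, Ȳ = 95.40 in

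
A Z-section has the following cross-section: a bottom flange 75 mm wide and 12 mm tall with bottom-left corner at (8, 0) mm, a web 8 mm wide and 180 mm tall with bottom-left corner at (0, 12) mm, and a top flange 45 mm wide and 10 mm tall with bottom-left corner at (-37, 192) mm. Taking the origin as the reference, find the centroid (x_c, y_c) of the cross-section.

Part | A | x̄ᵢ | ȳᵢ | A·x̄ᵢ | A·ȳᵢ
bottom flange | 900.00 | 45.50 | 6.00 | 40950.00 | 5400.00
web | 1440.00 | 4.00 | 102.00 | 5760.00 | 146880.00
top flange | 450.00 | -14.50 | 197.00 | -6525.00 | 88650.00
Σ | 2790.00 |  |  | 40185.00 | 240930.00
x_c = 40185.00 / 2790.00 = 14.40 mm
y_c = 240930.00 / 2790.00 = 86.35 mm

x_c = 14.40 mm, y_c = 86.35 mm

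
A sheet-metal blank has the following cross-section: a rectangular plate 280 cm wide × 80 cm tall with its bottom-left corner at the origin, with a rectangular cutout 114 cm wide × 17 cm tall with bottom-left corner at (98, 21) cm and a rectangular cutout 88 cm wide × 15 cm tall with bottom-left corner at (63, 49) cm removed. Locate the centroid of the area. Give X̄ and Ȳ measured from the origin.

plate: A = 280 × 80 = 22400.00, centroid at (140.00, 40.00).
hole 1: A = −(114 × 17) = -1938.00, centroid at (155.00, 29.50).
hole 2: A = −(88 × 15) = -1320.00, centroid at (107.00, 56.50).
ΣA = 19142.00 cm², ΣAX̄ = 2694370.00 cm³, ΣAȲ = 764249.00 cm³.
X̄ = 2694370.00/19142.00 = 140.76 cm; Ȳ = 764249.00/19142.00 = 39.93 cm.

X̄ = 140.76 cm, Ȳ = 39.93 cm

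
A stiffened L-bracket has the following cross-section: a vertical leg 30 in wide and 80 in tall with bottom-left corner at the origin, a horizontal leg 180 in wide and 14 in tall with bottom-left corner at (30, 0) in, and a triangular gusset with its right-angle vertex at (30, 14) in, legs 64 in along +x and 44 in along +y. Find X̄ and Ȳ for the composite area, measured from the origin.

vertical leg: A = 30 × 80 = 2400.00, centroid at (15.00, 40.00).
horizontal leg: A = 180 × 14 = 2520.00, centroid at (120.00, 7.00).
gusset: A = ½·64·44 = 1408.00, centroid at (51.33, 28.67).
ΣA = 6328.00 in²
ΣAX̄ = (2400.00)(15.00) + (2520.00)(120.00) + (1408.00)(51.33) = 410677.33 in³
ΣAȲ = (2400.00)(40.00) + (2520.00)(7.00) + (1408.00)(28.67) = 154002.67 in³
X̄ = 410677.33 / 6328.00 = 64.90 in
Ȳ = 154002.67 / 6328.00 = 24.34 in

X̄ = 64.90 in, Ȳ = 24.34 in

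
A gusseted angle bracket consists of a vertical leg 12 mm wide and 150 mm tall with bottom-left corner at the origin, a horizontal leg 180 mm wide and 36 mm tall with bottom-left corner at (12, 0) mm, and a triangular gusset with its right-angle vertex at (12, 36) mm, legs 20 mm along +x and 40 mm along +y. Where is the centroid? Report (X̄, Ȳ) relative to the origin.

X̄ = 78.25 mm, Ȳ = 31.26 mm

vertical leg: A = 12 × 150 = 1800.00, centroid at (6.00, 75.00).
horizontal leg: A = 180 × 36 = 6480.00, centroid at (102.00, 18.00).
gusset: A = ½·20·40 = 400.00, centroid at (18.67, 49.33).
ΣA = 8680.00 mm², ΣAX̄ = 679226.67 mm³, ΣAȲ = 271373.33 mm³.
X̄ = 679226.67/8680.00 = 78.25 mm; Ȳ = 271373.33/8680.00 = 31.26 mm.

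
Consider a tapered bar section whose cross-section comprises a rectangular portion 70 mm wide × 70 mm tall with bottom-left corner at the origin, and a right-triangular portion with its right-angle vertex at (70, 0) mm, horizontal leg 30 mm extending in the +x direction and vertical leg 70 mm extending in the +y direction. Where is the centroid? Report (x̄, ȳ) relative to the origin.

Part | A | x̄ᵢ | ȳᵢ | A·x̄ᵢ | A·ȳᵢ
rectangular portion | 4900.00 | 35.00 | 35.00 | 171500.00 | 171500.00
triangular portion | 1050.00 | 80.00 | 23.33 | 84000.00 | 24500.00
Σ | 5950.00 |  |  | 255500.00 | 196000.00
x̄ = 255500.00 / 5950.00 = 42.94 mm
ȳ = 196000.00 / 5950.00 = 32.94 mm

x̄ = 42.94 mm, ȳ = 32.94 mm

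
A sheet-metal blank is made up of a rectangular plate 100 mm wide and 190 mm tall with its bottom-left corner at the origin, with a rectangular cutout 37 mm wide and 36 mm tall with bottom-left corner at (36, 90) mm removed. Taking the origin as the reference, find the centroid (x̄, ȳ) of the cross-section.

plate: A = 100 × 190 = 19000.00, centroid at (50.00, 95.00).
hole: A = −(37 × 36) = -1332.00, centroid at (54.50, 108.00).
ΣA = 17668.00 mm²
ΣAx̄ = (19000.00)(50.00) + (-1332.00)(54.50) = 877406.00 mm³
ΣAȳ = (19000.00)(95.00) + (-1332.00)(108.00) = 1661144.00 mm³
x̄ = 877406.00 / 17668.00 = 49.66 mm
ȳ = 1661144.00 / 17668.00 = 94.02 mm

x̄ = 49.66 mm, ȳ = 94.02 mm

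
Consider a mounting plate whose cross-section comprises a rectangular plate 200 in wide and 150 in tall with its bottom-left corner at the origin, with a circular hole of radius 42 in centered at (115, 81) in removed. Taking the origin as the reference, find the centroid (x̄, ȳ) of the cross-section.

plate: A = 200 × 150 = 30000.00, centroid at (100.00, 75.00).
hole: A = −π·42² = -5541.77, centroid at (115.00, 81.00).
ΣA = 24458.23 in²
ΣAx̄ = (30000.00)(100.00) + (-5541.77)(115.00) = 2362696.51 in³
ΣAȳ = (30000.00)(75.00) + (-5541.77)(81.00) = 1801116.68 in³
x̄ = 2362696.51 / 24458.23 = 96.60 in
ȳ = 1801116.68 / 24458.23 = 73.64 in

x̄ = 96.60 in, ȳ = 73.64 in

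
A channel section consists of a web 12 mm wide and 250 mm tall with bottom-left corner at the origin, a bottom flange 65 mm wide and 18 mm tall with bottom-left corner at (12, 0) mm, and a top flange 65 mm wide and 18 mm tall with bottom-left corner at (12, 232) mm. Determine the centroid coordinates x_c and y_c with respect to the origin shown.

x_c = 22.87 mm, y_c = 125.00 mm

web: A = 12 × 250 = 3000.00, centroid at (6.00, 125.00).
bottom flange: A = 65 × 18 = 1170.00, centroid at (44.50, 9.00).
top flange: A = 65 × 18 = 1170.00, centroid at (44.50, 241.00).
ΣA = 5340.00 mm², ΣAx_c = 122130.00 mm³, ΣAy_c = 667500.00 mm³.
x_c = 122130.00/5340.00 = 22.87 mm; y_c = 667500.00/5340.00 = 125.00 mm.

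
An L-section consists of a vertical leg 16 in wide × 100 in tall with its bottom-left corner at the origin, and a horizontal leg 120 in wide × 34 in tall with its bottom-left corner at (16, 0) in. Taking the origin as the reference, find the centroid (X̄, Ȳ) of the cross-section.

vertical leg: A = 16 × 100 = 1600.00, centroid at (8.00, 50.00).
horizontal leg: A = 120 × 34 = 4080.00, centroid at (76.00, 17.00).
ΣA = 5680.00 in²
ΣAX̄ = (1600.00)(8.00) + (4080.00)(76.00) = 322880.00 in³
ΣAȲ = (1600.00)(50.00) + (4080.00)(17.00) = 149360.00 in³
X̄ = 322880.00 / 5680.00 = 56.85 in
Ȳ = 149360.00 / 5680.00 = 26.30 in

X̄ = 56.85 in, Ȳ = 26.30 in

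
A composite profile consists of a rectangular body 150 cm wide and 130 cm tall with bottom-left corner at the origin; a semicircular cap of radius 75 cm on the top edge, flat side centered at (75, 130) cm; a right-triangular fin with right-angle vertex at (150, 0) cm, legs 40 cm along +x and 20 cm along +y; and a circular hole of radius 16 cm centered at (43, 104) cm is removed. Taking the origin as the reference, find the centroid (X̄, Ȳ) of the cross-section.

rectangular body: A = 150 × 130 = 19500.00, centroid at (75.00, 65.00).
semicircular top: A = ½π·75² = 8835.73, centroid at (75.00, 161.83).
triangular fin: A = ½·40·20 = 400.00, centroid at (163.33, 6.67).
hole: A = −π·16² = -804.25, centroid at (43.00, 104.00).
ΣA = 27931.48 cm²
ΣAX̄ = (19500.00)(75.00) + (8835.73)(75.00) + (400.00)(163.33) + (-804.25)(43.00) = 2155930.38 cm³
ΣAȲ = (19500.00)(65.00) + (8835.73)(161.83) + (400.00)(6.67) + (-804.25)(104.00) = 2616419.72 cm³
X̄ = 2155930.38 / 27931.48 = 77.19 cm
Ȳ = 2616419.72 / 27931.48 = 93.67 cm

X̄ = 77.19 cm, Ȳ = 93.67 cm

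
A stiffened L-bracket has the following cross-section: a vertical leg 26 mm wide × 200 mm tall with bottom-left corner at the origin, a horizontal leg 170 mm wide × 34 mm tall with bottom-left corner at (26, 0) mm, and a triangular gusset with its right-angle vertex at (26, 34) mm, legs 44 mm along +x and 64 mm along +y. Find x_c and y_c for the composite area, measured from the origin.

Part | A | x̄ᵢ | ȳᵢ | A·x̄ᵢ | A·ȳᵢ
vertical leg | 5200.00 | 13.00 | 100.00 | 67600.00 | 520000.00
horizontal leg | 5780.00 | 111.00 | 17.00 | 641580.00 | 98260.00
gusset | 1408.00 | 40.67 | 55.33 | 57258.67 | 77909.33
Σ | 12388.00 |  |  | 766438.67 | 696169.33
x_c = 766438.67 / 12388.00 = 61.87 mm
y_c = 696169.33 / 12388.00 = 56.20 mm

x_c = 61.87 mm, y_c = 56.20 mm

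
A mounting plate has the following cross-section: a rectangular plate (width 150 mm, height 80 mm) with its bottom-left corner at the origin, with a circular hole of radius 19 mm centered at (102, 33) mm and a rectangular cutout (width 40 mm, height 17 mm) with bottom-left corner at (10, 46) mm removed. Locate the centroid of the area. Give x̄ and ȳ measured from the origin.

Part | A | x̄ᵢ | ȳᵢ | A·x̄ᵢ | A·ȳᵢ
plate | 12000.00 | 75.00 | 40.00 | 900000.00 | 480000.00
hole 1 | -1134.11 | 102.00 | 33.00 | -115679.72 | -37425.79
hole 2 | -680.00 | 30.00 | 54.50 | -20400.00 | -37060.00
Σ | 10185.89 |  |  | 763920.28 | 405514.21
x̄ = 763920.28 / 10185.89 = 75.00 mm
ȳ = 405514.21 / 10185.89 = 39.81 mm

x̄ = 75.00 mm, ȳ = 39.81 mm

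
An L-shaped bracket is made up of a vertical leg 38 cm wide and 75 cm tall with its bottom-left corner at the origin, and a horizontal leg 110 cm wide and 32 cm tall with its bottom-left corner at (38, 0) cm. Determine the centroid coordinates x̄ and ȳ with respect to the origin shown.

x̄ = 59.89 cm, ȳ = 25.62 cm

Part | A | x̄ᵢ | ȳᵢ | A·x̄ᵢ | A·ȳᵢ
vertical leg | 2850.00 | 19.00 | 37.50 | 54150.00 | 106875.00
horizontal leg | 3520.00 | 93.00 | 16.00 | 327360.00 | 56320.00
Σ | 6370.00 |  |  | 381510.00 | 163195.00
x̄ = 381510.00 / 6370.00 = 59.89 cm
ȳ = 163195.00 / 6370.00 = 25.62 cm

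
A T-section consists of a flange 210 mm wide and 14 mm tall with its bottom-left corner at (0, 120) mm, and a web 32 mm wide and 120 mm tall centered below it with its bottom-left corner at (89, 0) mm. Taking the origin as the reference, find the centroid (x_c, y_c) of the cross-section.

x_c = 105.00 mm, y_c = 89.05 mm

web: A = 32 × 120 = 3840.00, centroid at (105.00, 60.00).
flange: A = 210 × 14 = 2940.00, centroid at (105.00, 127.00).
ΣA = 6780.00 mm²
ΣAx_c = (3840.00)(105.00) + (2940.00)(105.00) = 711900.00 mm³
ΣAy_c = (3840.00)(60.00) + (2940.00)(127.00) = 603780.00 mm³
x_c = 711900.00 / 6780.00 = 105.00 mm
y_c = 603780.00 / 6780.00 = 89.05 mm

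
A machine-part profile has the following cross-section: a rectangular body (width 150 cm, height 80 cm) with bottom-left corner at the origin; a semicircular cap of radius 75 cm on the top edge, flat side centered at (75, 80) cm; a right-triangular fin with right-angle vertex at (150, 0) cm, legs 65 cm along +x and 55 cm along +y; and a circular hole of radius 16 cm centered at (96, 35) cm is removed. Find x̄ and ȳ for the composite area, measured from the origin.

Part | A | x̄ᵢ | ȳᵢ | A·x̄ᵢ | A·ȳᵢ
rectangular body | 12000.00 | 75.00 | 40.00 | 900000.00 | 480000.00
semicircular top | 8835.73 | 75.00 | 111.83 | 662679.70 | 988108.35
triangular fin | 1787.50 | 171.67 | 18.33 | 306854.17 | 32770.83
hole | -804.25 | 96.00 | 35.00 | -77207.78 | -28148.67
Σ | 21818.98 |  |  | 1792326.09 | 1472730.51
x̄ = 1792326.09 / 21818.98 = 82.15 cm
ȳ = 1472730.51 / 21818.98 = 67.50 cm

x̄ = 82.15 cm, ȳ = 67.50 cm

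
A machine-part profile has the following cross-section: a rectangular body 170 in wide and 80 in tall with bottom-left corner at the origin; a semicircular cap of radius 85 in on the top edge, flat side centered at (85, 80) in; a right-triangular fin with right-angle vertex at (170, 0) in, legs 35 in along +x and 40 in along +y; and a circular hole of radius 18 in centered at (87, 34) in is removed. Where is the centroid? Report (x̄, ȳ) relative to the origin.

x̄ = 87.66 in, ȳ = 74.54 in

rectangular body: A = 170 × 80 = 13600.00, centroid at (85.00, 40.00).
semicircular top: A = ½π·85² = 11349.00, centroid at (85.00, 116.08).
triangular fin: A = ½·35·40 = 700.00, centroid at (181.67, 13.33).
hole: A = −π·18² = -1017.88, centroid at (87.00, 34.00).
ΣA = 24631.13 in²
ΣAx̄ = (13600.00)(85.00) + (11349.00)(85.00) + (700.00)(181.67) + (-1017.88)(87.00) = 2159276.75 in³
ΣAȳ = (13600.00)(40.00) + (11349.00)(116.08) + (700.00)(13.33) + (-1017.88)(34.00) = 1836062.49 in³
x̄ = 2159276.75 / 24631.13 = 87.66 in
ȳ = 1836062.49 / 24631.13 = 74.54 in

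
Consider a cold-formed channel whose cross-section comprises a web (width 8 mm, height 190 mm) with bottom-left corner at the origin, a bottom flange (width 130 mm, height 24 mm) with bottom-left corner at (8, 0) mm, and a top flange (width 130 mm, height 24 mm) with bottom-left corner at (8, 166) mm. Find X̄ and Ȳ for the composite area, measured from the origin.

X̄ = 59.48 mm, Ȳ = 95.00 mm

web: A = 8 × 190 = 1520.00, centroid at (4.00, 95.00).
bottom flange: A = 130 × 24 = 3120.00, centroid at (73.00, 12.00).
top flange: A = 130 × 24 = 3120.00, centroid at (73.00, 178.00).
ΣA = 7760.00 mm², ΣAX̄ = 461600.00 mm³, ΣAȲ = 737200.00 mm³.
X̄ = 461600.00/7760.00 = 59.48 mm; Ȳ = 737200.00/7760.00 = 95.00 mm.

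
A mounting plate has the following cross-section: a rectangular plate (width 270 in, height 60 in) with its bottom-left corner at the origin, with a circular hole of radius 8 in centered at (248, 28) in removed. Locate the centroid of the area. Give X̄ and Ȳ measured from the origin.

plate: A = 270 × 60 = 16200.00, centroid at (135.00, 30.00).
hole: A = −π·8² = -201.06, centroid at (248.00, 28.00).
ΣA = 15998.94 in², ΣAX̄ = 2137136.64 in³, ΣAȲ = 480370.27 in³.
X̄ = 2137136.64/15998.94 = 133.58 in; Ȳ = 480370.27/15998.94 = 30.03 in.

X̄ = 133.58 in, Ȳ = 30.03 in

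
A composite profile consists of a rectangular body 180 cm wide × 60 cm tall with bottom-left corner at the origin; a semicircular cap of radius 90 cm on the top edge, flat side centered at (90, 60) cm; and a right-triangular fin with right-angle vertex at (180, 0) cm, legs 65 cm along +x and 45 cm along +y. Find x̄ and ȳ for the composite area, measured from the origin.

rectangular body: A = 180 × 60 = 10800.00, centroid at (90.00, 30.00).
semicircular top: A = ½π·90² = 12723.45, centroid at (90.00, 98.20).
triangular fin: A = ½·65·45 = 1462.50, centroid at (201.67, 15.00).
ΣA = 24985.95 cm²
ΣAx̄ = (10800.00)(90.00) + (12723.45)(90.00) + (1462.50)(201.67) = 2412048.02 cm³
ΣAȳ = (10800.00)(30.00) + (12723.45)(98.20) + (1462.50)(15.00) = 1595344.51 cm³
x̄ = 2412048.02 / 24985.95 = 96.54 cm
ȳ = 1595344.51 / 24985.95 = 63.85 cm

x̄ = 96.54 cm, ȳ = 63.85 cm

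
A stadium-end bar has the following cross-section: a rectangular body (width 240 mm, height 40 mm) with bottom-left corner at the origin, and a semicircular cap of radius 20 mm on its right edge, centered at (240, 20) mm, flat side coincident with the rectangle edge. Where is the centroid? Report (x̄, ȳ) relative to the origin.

rectangular body: A = 240 × 40 = 9600.00, centroid at (120.00, 20.00).
semicircular end: A = ½π·20² = 628.32, centroid at (248.49, 20.00).
ΣA = 10228.32 mm²
ΣAx̄ = (9600.00)(120.00) + (628.32)(248.49) = 1308129.78 mm³
ΣAȳ = (9600.00)(20.00) + (628.32)(20.00) = 204566.37 mm³
x̄ = 1308129.78 / 10228.32 = 127.89 mm
ȳ = 204566.37 / 10228.32 = 20.00 mm

x̄ = 127.89 mm, ȳ = 20.00 mm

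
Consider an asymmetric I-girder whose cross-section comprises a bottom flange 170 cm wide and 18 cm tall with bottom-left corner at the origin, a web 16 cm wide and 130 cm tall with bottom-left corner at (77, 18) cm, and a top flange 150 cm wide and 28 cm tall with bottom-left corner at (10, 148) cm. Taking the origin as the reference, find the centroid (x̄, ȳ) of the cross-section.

x̄ = 85.00 cm, ȳ = 94.28 cm

bottom flange: A = 170 × 18 = 3060.00, centroid at (85.00, 9.00).
web: A = 16 × 130 = 2080.00, centroid at (85.00, 83.00).
top flange: A = 150 × 28 = 4200.00, centroid at (85.00, 162.00).
ΣA = 9340.00 cm², ΣAx̄ = 793900.00 cm³, ΣAȳ = 880580.00 cm³.
x̄ = 793900.00/9340.00 = 85.00 cm; ȳ = 880580.00/9340.00 = 94.28 cm.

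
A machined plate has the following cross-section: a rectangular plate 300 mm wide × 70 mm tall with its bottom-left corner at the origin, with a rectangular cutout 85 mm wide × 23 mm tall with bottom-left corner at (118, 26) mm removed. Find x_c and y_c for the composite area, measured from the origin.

plate: A = 300 × 70 = 21000.00, centroid at (150.00, 35.00).
hole: A = −(85 × 23) = -1955.00, centroid at (160.50, 37.50).
ΣA = 19045.00 mm², ΣAx_c = 2836222.50 mm³, ΣAy_c = 661687.50 mm³.
x_c = 2836222.50/19045.00 = 148.92 mm; y_c = 661687.50/19045.00 = 34.74 mm.

x_c = 148.92 mm, y_c = 34.74 mm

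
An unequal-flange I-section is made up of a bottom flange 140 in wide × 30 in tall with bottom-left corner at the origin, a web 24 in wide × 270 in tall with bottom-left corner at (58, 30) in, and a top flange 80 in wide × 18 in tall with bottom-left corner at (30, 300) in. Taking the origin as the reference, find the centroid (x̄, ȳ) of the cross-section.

Part | A | x̄ᵢ | ȳᵢ | A·x̄ᵢ | A·ȳᵢ
bottom flange | 4200.00 | 70.00 | 15.00 | 294000.00 | 63000.00
web | 6480.00 | 70.00 | 165.00 | 453600.00 | 1069200.00
top flange | 1440.00 | 70.00 | 309.00 | 100800.00 | 444960.00
Σ | 12120.00 |  |  | 848400.00 | 1577160.00
x̄ = 848400.00 / 12120.00 = 70.00 in
ȳ = 1577160.00 / 12120.00 = 130.13 in

x̄ = 70.00 in, ȳ = 130.13 in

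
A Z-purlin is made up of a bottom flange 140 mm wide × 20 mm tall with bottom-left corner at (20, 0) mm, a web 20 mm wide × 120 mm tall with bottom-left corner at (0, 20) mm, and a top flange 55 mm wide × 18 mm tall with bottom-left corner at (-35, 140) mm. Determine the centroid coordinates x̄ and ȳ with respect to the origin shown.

Part | A | x̄ᵢ | ȳᵢ | A·x̄ᵢ | A·ȳᵢ
bottom flange | 2800.00 | 90.00 | 10.00 | 252000.00 | 28000.00
web | 2400.00 | 10.00 | 80.00 | 24000.00 | 192000.00
top flange | 990.00 | -7.50 | 149.00 | -7425.00 | 147510.00
Σ | 6190.00 |  |  | 268575.00 | 367510.00
x̄ = 268575.00 / 6190.00 = 43.39 mm
ȳ = 367510.00 / 6190.00 = 59.37 mm

x̄ = 43.39 mm, ȳ = 59.37 mm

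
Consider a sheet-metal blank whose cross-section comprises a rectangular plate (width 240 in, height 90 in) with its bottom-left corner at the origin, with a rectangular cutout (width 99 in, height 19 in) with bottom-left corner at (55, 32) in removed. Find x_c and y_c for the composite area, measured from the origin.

x_c = 121.48 in, y_c = 45.33 in

plate: A = 240 × 90 = 21600.00, centroid at (120.00, 45.00).
hole: A = −(99 × 19) = -1881.00, centroid at (104.50, 41.50).
ΣA = 19719.00 in²
ΣAx_c = (21600.00)(120.00) + (-1881.00)(104.50) = 2395435.50 in³
ΣAy_c = (21600.00)(45.00) + (-1881.00)(41.50) = 893938.50 in³
x_c = 2395435.50 / 19719.00 = 121.48 in
y_c = 893938.50 / 19719.00 = 45.33 in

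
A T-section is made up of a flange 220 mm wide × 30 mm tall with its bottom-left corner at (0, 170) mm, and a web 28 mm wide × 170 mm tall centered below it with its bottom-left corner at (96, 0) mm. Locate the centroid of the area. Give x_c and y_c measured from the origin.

web: A = 28 × 170 = 4760.00, centroid at (110.00, 85.00).
flange: A = 220 × 30 = 6600.00, centroid at (110.00, 185.00).
ΣA = 11360.00 mm², ΣAx_c = 1249600.00 mm³, ΣAy_c = 1625600.00 mm³.
x_c = 1249600.00/11360.00 = 110.00 mm; y_c = 1625600.00/11360.00 = 143.10 mm.

x_c = 110.00 mm, y_c = 143.10 mm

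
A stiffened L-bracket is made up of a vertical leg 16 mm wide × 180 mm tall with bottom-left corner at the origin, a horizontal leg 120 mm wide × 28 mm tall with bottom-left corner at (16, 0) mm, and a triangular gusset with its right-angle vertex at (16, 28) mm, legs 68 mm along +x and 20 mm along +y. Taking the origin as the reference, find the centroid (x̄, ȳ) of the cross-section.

x̄ = 44.03 mm, ȳ = 47.66 mm

vertical leg: A = 16 × 180 = 2880.00, centroid at (8.00, 90.00).
horizontal leg: A = 120 × 28 = 3360.00, centroid at (76.00, 14.00).
gusset: A = ½·68·20 = 680.00, centroid at (38.67, 34.67).
ΣA = 6920.00 mm², ΣAx̄ = 304693.33 mm³, ΣAȳ = 329813.33 mm³.
x̄ = 304693.33/6920.00 = 44.03 mm; ȳ = 329813.33/6920.00 = 47.66 mm.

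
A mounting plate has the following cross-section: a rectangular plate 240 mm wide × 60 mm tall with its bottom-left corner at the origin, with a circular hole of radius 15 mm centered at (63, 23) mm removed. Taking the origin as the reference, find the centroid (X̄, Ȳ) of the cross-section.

X̄ = 122.94 mm, Ȳ = 30.36 mm

plate: A = 240 × 60 = 14400.00, centroid at (120.00, 30.00).
hole: A = −π·15² = -706.86, centroid at (63.00, 23.00).
ΣA = 13693.14 mm², ΣAX̄ = 1683467.92 mm³, ΣAȲ = 415742.26 mm³.
X̄ = 1683467.92/13693.14 = 122.94 mm; Ȳ = 415742.26/13693.14 = 30.36 mm.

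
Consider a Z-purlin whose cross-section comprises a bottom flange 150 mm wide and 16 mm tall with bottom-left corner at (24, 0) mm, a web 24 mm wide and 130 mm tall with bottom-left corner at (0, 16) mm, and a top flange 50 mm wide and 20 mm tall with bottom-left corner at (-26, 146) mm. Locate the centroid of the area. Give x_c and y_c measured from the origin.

bottom flange: A = 150 × 16 = 2400.00, centroid at (99.00, 8.00).
web: A = 24 × 130 = 3120.00, centroid at (12.00, 81.00).
top flange: A = 50 × 20 = 1000.00, centroid at (-1.00, 156.00).
ΣA = 6520.00 mm², ΣAx_c = 274040.00 mm³, ΣAy_c = 427920.00 mm³.
x_c = 274040.00/6520.00 = 42.03 mm; y_c = 427920.00/6520.00 = 65.63 mm.

x_c = 42.03 mm, y_c = 65.63 mm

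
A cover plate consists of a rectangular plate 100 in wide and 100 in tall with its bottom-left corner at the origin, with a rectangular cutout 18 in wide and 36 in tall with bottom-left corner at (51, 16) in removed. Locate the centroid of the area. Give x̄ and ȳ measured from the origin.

x̄ = 49.31 in, ȳ = 51.11 in

Part | A | x̄ᵢ | ȳᵢ | A·x̄ᵢ | A·ȳᵢ
plate | 10000.00 | 50.00 | 50.00 | 500000.00 | 500000.00
hole | -648.00 | 60.00 | 34.00 | -38880.00 | -22032.00
Σ | 9352.00 |  |  | 461120.00 | 477968.00
x̄ = 461120.00 / 9352.00 = 49.31 in
ȳ = 477968.00 / 9352.00 = 51.11 in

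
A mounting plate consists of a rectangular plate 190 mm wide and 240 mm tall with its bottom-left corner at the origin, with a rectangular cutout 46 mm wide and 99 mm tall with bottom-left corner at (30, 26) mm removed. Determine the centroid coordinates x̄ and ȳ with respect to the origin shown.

plate: A = 190 × 240 = 45600.00, centroid at (95.00, 120.00).
hole: A = −(46 × 99) = -4554.00, centroid at (53.00, 75.50).
ΣA = 41046.00 mm²
ΣAx̄ = (45600.00)(95.00) + (-4554.00)(53.00) = 4090638.00 mm³
ΣAȳ = (45600.00)(120.00) + (-4554.00)(75.50) = 5128173.00 mm³
x̄ = 4090638.00 / 41046.00 = 99.66 mm
ȳ = 5128173.00 / 41046.00 = 124.94 mm

x̄ = 99.66 mm, ȳ = 124.94 mm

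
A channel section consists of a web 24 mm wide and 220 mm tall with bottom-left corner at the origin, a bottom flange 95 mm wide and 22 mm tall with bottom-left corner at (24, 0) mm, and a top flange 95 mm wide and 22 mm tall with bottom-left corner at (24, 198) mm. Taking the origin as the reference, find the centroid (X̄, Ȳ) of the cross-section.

X̄ = 38.29 mm, Ȳ = 110.00 mm

Part | A | x̄ᵢ | ȳᵢ | A·x̄ᵢ | A·ȳᵢ
web | 5280.00 | 12.00 | 110.00 | 63360.00 | 580800.00
bottom flange | 2090.00 | 71.50 | 11.00 | 149435.00 | 22990.00
top flange | 2090.00 | 71.50 | 209.00 | 149435.00 | 436810.00
Σ | 9460.00 |  |  | 362230.00 | 1040600.00
X̄ = 362230.00 / 9460.00 = 38.29 mm
Ȳ = 1040600.00 / 9460.00 = 110.00 mm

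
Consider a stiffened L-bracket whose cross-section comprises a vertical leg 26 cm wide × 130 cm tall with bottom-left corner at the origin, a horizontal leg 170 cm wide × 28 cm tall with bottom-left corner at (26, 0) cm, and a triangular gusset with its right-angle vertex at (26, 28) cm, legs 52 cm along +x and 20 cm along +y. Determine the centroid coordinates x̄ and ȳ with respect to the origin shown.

Part | A | x̄ᵢ | ȳᵢ | A·x̄ᵢ | A·ȳᵢ
vertical leg | 3380.00 | 13.00 | 65.00 | 43940.00 | 219700.00
horizontal leg | 4760.00 | 111.00 | 14.00 | 528360.00 | 66640.00
gusset | 520.00 | 43.33 | 34.67 | 22533.33 | 18026.67
Σ | 8660.00 |  |  | 594833.33 | 304366.67
x̄ = 594833.33 / 8660.00 = 68.69 cm
ȳ = 304366.67 / 8660.00 = 35.15 cm

x̄ = 68.69 cm, ȳ = 35.15 cm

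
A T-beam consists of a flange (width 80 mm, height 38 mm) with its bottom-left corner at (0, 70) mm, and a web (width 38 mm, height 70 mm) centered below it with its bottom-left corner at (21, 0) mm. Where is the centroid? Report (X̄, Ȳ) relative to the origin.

web: A = 38 × 70 = 2660.00, centroid at (40.00, 35.00).
flange: A = 80 × 38 = 3040.00, centroid at (40.00, 89.00).
ΣA = 5700.00 mm², ΣAX̄ = 228000.00 mm³, ΣAȲ = 363660.00 mm³.
X̄ = 228000.00/5700.00 = 40.00 mm; Ȳ = 363660.00/5700.00 = 63.80 mm.

X̄ = 40.00 mm, Ȳ = 63.80 mm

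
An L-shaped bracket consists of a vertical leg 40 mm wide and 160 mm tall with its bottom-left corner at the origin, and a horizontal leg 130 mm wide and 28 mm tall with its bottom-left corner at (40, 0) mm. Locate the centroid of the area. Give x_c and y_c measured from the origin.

vertical leg: A = 40 × 160 = 6400.00, centroid at (20.00, 80.00).
horizontal leg: A = 130 × 28 = 3640.00, centroid at (105.00, 14.00).
ΣA = 10040.00 mm², ΣAx_c = 510200.00 mm³, ΣAy_c = 562960.00 mm³.
x_c = 510200.00/10040.00 = 50.82 mm; y_c = 562960.00/10040.00 = 56.07 mm.

x_c = 50.82 mm, y_c = 56.07 mm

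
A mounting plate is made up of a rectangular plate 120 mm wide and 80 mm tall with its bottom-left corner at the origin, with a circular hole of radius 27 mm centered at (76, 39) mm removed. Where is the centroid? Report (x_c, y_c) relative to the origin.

x_c = 54.99 mm, y_c = 40.31 mm

plate: A = 120 × 80 = 9600.00, centroid at (60.00, 40.00).
hole: A = −π·27² = -2290.22, centroid at (76.00, 39.00).
ΣA = 7309.78 mm²
ΣAx_c = (9600.00)(60.00) + (-2290.22)(76.00) = 401943.20 mm³
ΣAy_c = (9600.00)(40.00) + (-2290.22)(39.00) = 294681.38 mm³
x_c = 401943.20 / 7309.78 = 54.99 mm
y_c = 294681.38 / 7309.78 = 40.31 mm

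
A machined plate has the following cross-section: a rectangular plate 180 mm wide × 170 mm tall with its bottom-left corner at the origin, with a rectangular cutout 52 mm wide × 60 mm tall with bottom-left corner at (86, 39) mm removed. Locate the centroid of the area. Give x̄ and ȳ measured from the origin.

x̄ = 87.50 mm, ȳ = 86.82 mm

plate: A = 180 × 170 = 30600.00, centroid at (90.00, 85.00).
hole: A = −(52 × 60) = -3120.00, centroid at (112.00, 69.00).
ΣA = 27480.00 mm²
ΣAx̄ = (30600.00)(90.00) + (-3120.00)(112.00) = 2404560.00 mm³
ΣAȳ = (30600.00)(85.00) + (-3120.00)(69.00) = 2385720.00 mm³
x̄ = 2404560.00 / 27480.00 = 87.50 mm
ȳ = 2385720.00 / 27480.00 = 86.82 mm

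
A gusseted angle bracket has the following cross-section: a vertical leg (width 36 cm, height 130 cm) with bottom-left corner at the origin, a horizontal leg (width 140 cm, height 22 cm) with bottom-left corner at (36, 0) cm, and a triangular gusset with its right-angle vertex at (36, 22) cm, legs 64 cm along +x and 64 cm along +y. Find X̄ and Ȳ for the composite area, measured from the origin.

vertical leg: A = 36 × 130 = 4680.00, centroid at (18.00, 65.00).
horizontal leg: A = 140 × 22 = 3080.00, centroid at (106.00, 11.00).
gusset: A = ½·64·64 = 2048.00, centroid at (57.33, 43.33).
ΣA = 9808.00 cm²
ΣAX̄ = (4680.00)(18.00) + (3080.00)(106.00) + (2048.00)(57.33) = 528138.67 cm³
ΣAȲ = (4680.00)(65.00) + (3080.00)(11.00) + (2048.00)(43.33) = 426826.67 cm³
X̄ = 528138.67 / 9808.00 = 53.85 cm
Ȳ = 426826.67 / 9808.00 = 43.52 cm

X̄ = 53.85 cm, Ȳ = 43.52 cm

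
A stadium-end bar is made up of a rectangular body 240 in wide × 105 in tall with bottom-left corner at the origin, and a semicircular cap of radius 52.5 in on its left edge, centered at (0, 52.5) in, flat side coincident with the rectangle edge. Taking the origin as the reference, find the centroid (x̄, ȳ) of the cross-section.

x̄ = 99.14 in, ȳ = 52.50 in

Part | A | x̄ᵢ | ȳᵢ | A·x̄ᵢ | A·ȳᵢ
rectangular body | 25200.00 | 120.00 | 52.50 | 3024000.00 | 1323000.00
semicircular end | 4329.51 | -22.28 | 52.50 | -96468.75 | 227299.14
Σ | 29529.51 |  |  | 2927531.25 | 1550299.14
x̄ = 2927531.25 / 29529.51 = 99.14 in
ȳ = 1550299.14 / 29529.51 = 52.50 in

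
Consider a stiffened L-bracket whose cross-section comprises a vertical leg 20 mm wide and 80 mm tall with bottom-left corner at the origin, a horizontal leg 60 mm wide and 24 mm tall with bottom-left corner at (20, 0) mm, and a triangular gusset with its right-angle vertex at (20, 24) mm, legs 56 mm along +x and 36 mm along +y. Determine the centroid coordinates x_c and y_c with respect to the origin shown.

x_c = 31.37 mm, y_c = 29.04 mm

vertical leg: A = 20 × 80 = 1600.00, centroid at (10.00, 40.00).
horizontal leg: A = 60 × 24 = 1440.00, centroid at (50.00, 12.00).
gusset: A = ½·56·36 = 1008.00, centroid at (38.67, 36.00).
ΣA = 4048.00 mm²
ΣAx_c = (1600.00)(10.00) + (1440.00)(50.00) + (1008.00)(38.67) = 126976.00 mm³
ΣAy_c = (1600.00)(40.00) + (1440.00)(12.00) + (1008.00)(36.00) = 117568.00 mm³
x_c = 126976.00 / 4048.00 = 31.37 mm
y_c = 117568.00 / 4048.00 = 29.04 mm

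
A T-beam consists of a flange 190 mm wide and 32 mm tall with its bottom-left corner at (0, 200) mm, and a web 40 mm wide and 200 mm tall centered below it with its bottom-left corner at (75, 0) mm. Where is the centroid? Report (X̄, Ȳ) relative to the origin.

Part | A | x̄ᵢ | ȳᵢ | A·x̄ᵢ | A·ȳᵢ
web | 8000.00 | 95.00 | 100.00 | 760000.00 | 800000.00
flange | 6080.00 | 95.00 | 216.00 | 577600.00 | 1313280.00
Σ | 14080.00 |  |  | 1337600.00 | 2113280.00
X̄ = 1337600.00 / 14080.00 = 95.00 mm
Ȳ = 2113280.00 / 14080.00 = 150.09 mm

X̄ = 95.00 mm, Ȳ = 150.09 mm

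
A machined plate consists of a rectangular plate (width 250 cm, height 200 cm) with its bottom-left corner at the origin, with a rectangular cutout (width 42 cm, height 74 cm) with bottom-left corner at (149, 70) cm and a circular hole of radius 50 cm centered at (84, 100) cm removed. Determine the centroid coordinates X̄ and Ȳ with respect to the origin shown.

plate: A = 250 × 200 = 50000.00, centroid at (125.00, 100.00).
hole 1: A = −(42 × 74) = -3108.00, centroid at (170.00, 107.00).
hole 2: A = −π·50² = -7853.98, centroid at (84.00, 100.00).
ΣA = 39038.02 cm², ΣAX̄ = 5061905.54 cm³, ΣAȲ = 3882045.84 cm³.
X̄ = 5061905.54/39038.02 = 129.67 cm; Ȳ = 3882045.84/39038.02 = 99.44 cm.

X̄ = 129.67 cm, Ȳ = 99.44 cm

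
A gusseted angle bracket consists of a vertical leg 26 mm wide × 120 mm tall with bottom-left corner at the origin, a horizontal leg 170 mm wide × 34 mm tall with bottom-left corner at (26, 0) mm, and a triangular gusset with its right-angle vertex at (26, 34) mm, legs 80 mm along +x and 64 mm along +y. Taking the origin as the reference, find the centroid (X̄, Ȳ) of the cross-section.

vertical leg: A = 26 × 120 = 3120.00, centroid at (13.00, 60.00).
horizontal leg: A = 170 × 34 = 5780.00, centroid at (111.00, 17.00).
gusset: A = ½·80·64 = 2560.00, centroid at (52.67, 55.33).
ΣA = 11460.00 mm²
ΣAX̄ = (3120.00)(13.00) + (5780.00)(111.00) + (2560.00)(52.67) = 816966.67 mm³
ΣAȲ = (3120.00)(60.00) + (5780.00)(17.00) + (2560.00)(55.33) = 427113.33 mm³
X̄ = 816966.67 / 11460.00 = 71.29 mm
Ȳ = 427113.33 / 11460.00 = 37.27 mm

X̄ = 71.29 mm, Ȳ = 37.27 mm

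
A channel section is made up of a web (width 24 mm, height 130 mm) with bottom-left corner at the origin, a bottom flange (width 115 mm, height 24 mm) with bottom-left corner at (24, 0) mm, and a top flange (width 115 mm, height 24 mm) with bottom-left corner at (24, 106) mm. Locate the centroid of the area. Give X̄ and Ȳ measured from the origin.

web: A = 24 × 130 = 3120.00, centroid at (12.00, 65.00).
bottom flange: A = 115 × 24 = 2760.00, centroid at (81.50, 12.00).
top flange: A = 115 × 24 = 2760.00, centroid at (81.50, 118.00).
ΣA = 8640.00 mm², ΣAX̄ = 487320.00 mm³, ΣAȲ = 561600.00 mm³.
X̄ = 487320.00/8640.00 = 56.40 mm; Ȳ = 561600.00/8640.00 = 65.00 mm.

X̄ = 56.40 mm, Ȳ = 65.00 mm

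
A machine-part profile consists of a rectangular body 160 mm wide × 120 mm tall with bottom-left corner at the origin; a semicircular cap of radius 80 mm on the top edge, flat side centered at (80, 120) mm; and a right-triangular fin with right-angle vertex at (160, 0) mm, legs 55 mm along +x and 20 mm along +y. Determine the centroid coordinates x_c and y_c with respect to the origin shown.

x_c = 81.81 mm, y_c = 90.71 mm

rectangular body: A = 160 × 120 = 19200.00, centroid at (80.00, 60.00).
semicircular top: A = ½π·80² = 10053.10, centroid at (80.00, 153.95).
triangular fin: A = ½·55·20 = 550.00, centroid at (178.33, 6.67).
ΣA = 29803.10 mm², ΣAx_c = 2438331.05 mm³, ΣAy_c = 2703371.58 mm³.
x_c = 2438331.05/29803.10 = 81.81 mm; y_c = 2703371.58/29803.10 = 90.71 mm.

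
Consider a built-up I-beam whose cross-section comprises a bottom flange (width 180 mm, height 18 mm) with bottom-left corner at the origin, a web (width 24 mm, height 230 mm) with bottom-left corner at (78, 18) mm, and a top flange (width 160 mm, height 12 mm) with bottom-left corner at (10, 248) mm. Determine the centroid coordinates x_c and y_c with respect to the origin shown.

Part | A | x̄ᵢ | ȳᵢ | A·x̄ᵢ | A·ȳᵢ
bottom flange | 3240.00 | 90.00 | 9.00 | 291600.00 | 29160.00
web | 5520.00 | 90.00 | 133.00 | 496800.00 | 734160.00
top flange | 1920.00 | 90.00 | 254.00 | 172800.00 | 487680.00
Σ | 10680.00 |  |  | 961200.00 | 1251000.00
x_c = 961200.00 / 10680.00 = 90.00 mm
y_c = 1251000.00 / 10680.00 = 117.13 mm

x_c = 90.00 mm, y_c = 117.13 mm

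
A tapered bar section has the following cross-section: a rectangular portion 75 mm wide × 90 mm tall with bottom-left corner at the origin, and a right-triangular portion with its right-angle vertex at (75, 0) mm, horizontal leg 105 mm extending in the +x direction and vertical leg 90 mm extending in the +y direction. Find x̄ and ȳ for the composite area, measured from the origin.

rectangular portion: A = 75 × 90 = 6750.00, centroid at (37.50, 45.00).
triangular portion: A = ½·105·90 = 4725.00, centroid at (110.00, 30.00).
ΣA = 11475.00 mm²
ΣAx̄ = (6750.00)(37.50) + (4725.00)(110.00) = 772875.00 mm³
ΣAȳ = (6750.00)(45.00) + (4725.00)(30.00) = 445500.00 mm³
x̄ = 772875.00 / 11475.00 = 67.35 mm
ȳ = 445500.00 / 11475.00 = 38.82 mm

x̄ = 67.35 mm, ȳ = 38.82 mm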